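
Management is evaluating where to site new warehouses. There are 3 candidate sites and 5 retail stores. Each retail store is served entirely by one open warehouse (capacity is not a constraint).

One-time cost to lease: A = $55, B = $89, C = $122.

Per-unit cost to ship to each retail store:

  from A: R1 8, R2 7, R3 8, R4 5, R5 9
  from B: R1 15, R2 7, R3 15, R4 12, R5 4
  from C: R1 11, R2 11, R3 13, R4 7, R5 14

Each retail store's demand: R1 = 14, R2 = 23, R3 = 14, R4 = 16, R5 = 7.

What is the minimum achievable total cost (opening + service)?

Minimum total cost: 583

For any fixed open set, each retail store goes to its cheapest open site; total = fixed + service.
{A}: R1→A 8·14=112, R2→A 7·23=161, R3→A 8·14=112, R4→A 5·16=80, R5→A 9·7=63. Service 528; fixed 55; total 583.
{A, B}: R1→A 8·14=112, R2→A 7·23=161, R3→A 8·14=112, R4→A 5·16=80, R5→B 4·7=28. Service 493; fixed 144; total 637.
{A, C}: R1→A 8·14=112, R2→A 7·23=161, R3→A 8·14=112, R4→A 5·16=80, R5→A 9·7=63. Service 528; fixed 177; total 705.
{A, B, C}: service 493 + fixed 266 = 759
(All 7 nonempty subsets were checked; A only is lowest.)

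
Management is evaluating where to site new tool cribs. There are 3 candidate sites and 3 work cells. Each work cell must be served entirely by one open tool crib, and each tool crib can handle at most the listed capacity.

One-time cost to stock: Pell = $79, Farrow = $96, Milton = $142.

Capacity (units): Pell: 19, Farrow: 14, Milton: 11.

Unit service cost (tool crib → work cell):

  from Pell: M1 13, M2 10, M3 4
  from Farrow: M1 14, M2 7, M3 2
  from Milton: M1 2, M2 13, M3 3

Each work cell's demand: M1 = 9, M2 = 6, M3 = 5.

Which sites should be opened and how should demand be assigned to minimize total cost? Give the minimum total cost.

Minimum total cost: 308

Open {Farrow, Milton}: M1→Milton 2·9=18, M2→Farrow 7·6=42, M3→Farrow 2·5=10.
Loads: Farrow carries 11/14, Milton carries 9/11. Service 70; fixed 238; total 308.
Next best feasible plan costs 319.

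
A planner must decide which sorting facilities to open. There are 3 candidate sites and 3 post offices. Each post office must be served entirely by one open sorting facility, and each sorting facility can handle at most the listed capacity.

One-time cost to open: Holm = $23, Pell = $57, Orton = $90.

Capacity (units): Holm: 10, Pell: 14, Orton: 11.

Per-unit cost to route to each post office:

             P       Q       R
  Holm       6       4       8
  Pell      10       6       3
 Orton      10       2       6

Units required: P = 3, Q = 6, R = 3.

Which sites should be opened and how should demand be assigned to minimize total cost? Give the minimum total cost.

Open {Holm, Pell}: P→Holm 6·3=18, Q→Holm 4·6=24, R→Pell 3·3=9.
Loads: Holm carries 9/10, Pell carries 3/14. Service 51; fixed 80; total 131.
Next best feasible plan costs 132.

Minimum total cost: 131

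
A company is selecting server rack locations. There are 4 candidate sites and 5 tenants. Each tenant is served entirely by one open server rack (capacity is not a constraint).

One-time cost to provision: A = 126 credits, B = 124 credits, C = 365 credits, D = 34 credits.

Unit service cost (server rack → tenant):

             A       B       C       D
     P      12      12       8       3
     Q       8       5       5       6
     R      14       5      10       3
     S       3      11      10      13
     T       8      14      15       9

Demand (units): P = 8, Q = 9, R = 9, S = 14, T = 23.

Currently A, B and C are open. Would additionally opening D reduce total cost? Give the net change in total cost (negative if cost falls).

Yes — net change −24 (cost falls by 24).

Current service cost with {A, B, C}: 380.
Adding D: each tenant re-picks its cheapest; new service cost 322, saving 58.
Extra fixed cost: 34. Net change = 34 − 58 = -24.
(Totals: 995 → 971.)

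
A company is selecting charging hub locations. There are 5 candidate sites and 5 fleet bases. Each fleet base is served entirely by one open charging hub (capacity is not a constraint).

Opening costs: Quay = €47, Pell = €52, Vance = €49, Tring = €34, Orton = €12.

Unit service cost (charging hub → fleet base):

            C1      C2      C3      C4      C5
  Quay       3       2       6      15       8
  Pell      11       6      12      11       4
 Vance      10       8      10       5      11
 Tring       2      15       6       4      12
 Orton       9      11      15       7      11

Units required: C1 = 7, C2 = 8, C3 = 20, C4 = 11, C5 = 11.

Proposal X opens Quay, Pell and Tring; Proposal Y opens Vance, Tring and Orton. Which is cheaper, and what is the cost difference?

Proposal X is cheaper by 87.

Proposal X: {Quay, Pell, Tring}: C1→Tring 2·7=14, C2→Quay 2·8=16, C3→Quay 6·20=120, C4→Tring 4·11=44, C5→Pell 4·11=44. Service 238; fixed 133; total 371.
Proposal Y: {Vance, Tring, Orton}: C1→Tring 2·7=14, C2→Vance 8·8=64, C3→Tring 6·20=120, C4→Tring 4·11=44, C5→Vance 11·11=121. Service 363; fixed 95; total 458.
Difference: |371 − 458| = 87.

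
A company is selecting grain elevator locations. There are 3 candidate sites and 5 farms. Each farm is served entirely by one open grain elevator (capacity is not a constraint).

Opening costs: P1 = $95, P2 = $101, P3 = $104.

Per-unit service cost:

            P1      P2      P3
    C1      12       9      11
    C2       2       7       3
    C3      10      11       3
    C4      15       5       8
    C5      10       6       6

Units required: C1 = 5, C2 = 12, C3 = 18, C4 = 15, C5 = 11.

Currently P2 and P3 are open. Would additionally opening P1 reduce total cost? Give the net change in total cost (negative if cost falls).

No — net change +83 (cost rises by 83).

Current service cost with {P2, P3}: 276.
Adding P1: each farm re-picks its cheapest; new service cost 264, saving 12.
Extra fixed cost: 95. Net change = 95 − 12 = 83.
(Totals: 481 → 564.)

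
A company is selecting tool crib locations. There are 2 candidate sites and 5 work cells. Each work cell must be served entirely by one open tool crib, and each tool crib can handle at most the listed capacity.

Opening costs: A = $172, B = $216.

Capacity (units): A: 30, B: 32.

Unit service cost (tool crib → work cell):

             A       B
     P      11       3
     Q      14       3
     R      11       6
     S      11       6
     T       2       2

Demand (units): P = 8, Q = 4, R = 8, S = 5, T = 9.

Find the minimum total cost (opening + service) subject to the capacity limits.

Minimum total cost: 520

Open {A, B}: P→B 3·8=24, Q→B 3·4=12, R→B 6·8=48, S→B 6·5=30, T→A 2·9=18.
Loads: A carries 9/30, B carries 25/32. Service 132; fixed 388; total 520.
Next best feasible plan costs 545.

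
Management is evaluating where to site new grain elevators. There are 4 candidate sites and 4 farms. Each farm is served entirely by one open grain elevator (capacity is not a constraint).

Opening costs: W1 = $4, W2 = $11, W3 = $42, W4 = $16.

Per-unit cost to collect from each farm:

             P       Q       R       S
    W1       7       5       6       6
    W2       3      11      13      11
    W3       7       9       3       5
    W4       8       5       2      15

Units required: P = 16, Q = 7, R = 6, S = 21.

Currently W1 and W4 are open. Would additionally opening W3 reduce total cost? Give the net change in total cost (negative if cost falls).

Current service cost with {W1, W4}: 285.
Adding W3: each farm re-picks its cheapest; new service cost 264, saving 21.
Extra fixed cost: 42. Net change = 42 − 21 = 21.
(Totals: 305 → 326.)

No — net change +21 (cost rises by 21).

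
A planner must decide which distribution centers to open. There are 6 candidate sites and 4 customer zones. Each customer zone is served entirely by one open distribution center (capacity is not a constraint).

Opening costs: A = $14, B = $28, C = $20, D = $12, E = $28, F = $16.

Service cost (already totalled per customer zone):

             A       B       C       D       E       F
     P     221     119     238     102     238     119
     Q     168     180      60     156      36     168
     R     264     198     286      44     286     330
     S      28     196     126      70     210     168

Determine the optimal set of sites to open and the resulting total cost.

For any fixed open set, each customer zone goes to its cheapest open site; total = fixed + service.
{A, D, E}: P→D 102, Q→E 36, R→D 44, S→A 28. Service 210; fixed 54; total 264.
{A, C, D}: P→D 102, Q→C 60, R→D 44, S→A 28. Service 234; fixed 46; total 280.
{A, D, E, F}: P→D 102, Q→E 36, R→D 44, S→A 28. Service 210; fixed 70; total 280.
{A, B, C, D, E, F}: P→D 102, Q→E 36, R→D 44, S→A 28. Service 210; fixed 118; total 328.
No other subset beats 264.

Open A, D and E; minimum total cost 264.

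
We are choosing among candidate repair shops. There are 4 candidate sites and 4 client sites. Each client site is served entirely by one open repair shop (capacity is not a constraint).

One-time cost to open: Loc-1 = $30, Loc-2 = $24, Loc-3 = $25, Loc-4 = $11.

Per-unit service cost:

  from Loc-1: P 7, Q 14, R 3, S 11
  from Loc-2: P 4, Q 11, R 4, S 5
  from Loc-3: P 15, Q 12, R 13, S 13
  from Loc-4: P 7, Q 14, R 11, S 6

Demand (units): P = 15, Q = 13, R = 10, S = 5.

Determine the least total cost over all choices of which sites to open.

Minimum total cost: 292

For any fixed open set, each client site goes to its cheapest open site; total = fixed + service.
{Loc-2}: P→Loc-2 4·15=60, Q→Loc-2 11·13=143, R→Loc-2 4·10=40, S→Loc-2 5·5=25. Service 268; fixed 24; total 292.
{Loc-2, Loc-4}: service 268 + fixed 35 = 303
{Loc-1, Loc-2}: P→Loc-2 4·15=60, Q→Loc-2 11·13=143, R→Loc-1 3·10=30, S→Loc-2 5·5=25. Service 258; fixed 54; total 312.
{Loc-1, Loc-2, Loc-3, Loc-4}: service 258 + fixed 90 = 348
No other subset beats 292.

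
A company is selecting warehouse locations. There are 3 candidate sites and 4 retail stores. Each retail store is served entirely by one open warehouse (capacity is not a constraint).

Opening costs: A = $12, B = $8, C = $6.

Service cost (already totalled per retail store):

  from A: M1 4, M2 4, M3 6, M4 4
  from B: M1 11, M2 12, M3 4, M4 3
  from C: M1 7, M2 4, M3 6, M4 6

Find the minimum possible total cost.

Minimum total cost: 29

For any fixed open set, each retail store goes to its cheapest open site; total = fixed + service.
{C}: M1→C 7, M2→C 4, M3→C 6, M4→C 6. Service 23; fixed 6; total 29.
{A}: M1→A 4, M2→A 4, M3→A 6, M4→A 4. Service 18; fixed 12; total 30.
{B, C}: service 18 + fixed 14 = 32
{A, B, C}: service 15 + fixed 26 = 41
(All 7 nonempty subsets were checked; C only is lowest.)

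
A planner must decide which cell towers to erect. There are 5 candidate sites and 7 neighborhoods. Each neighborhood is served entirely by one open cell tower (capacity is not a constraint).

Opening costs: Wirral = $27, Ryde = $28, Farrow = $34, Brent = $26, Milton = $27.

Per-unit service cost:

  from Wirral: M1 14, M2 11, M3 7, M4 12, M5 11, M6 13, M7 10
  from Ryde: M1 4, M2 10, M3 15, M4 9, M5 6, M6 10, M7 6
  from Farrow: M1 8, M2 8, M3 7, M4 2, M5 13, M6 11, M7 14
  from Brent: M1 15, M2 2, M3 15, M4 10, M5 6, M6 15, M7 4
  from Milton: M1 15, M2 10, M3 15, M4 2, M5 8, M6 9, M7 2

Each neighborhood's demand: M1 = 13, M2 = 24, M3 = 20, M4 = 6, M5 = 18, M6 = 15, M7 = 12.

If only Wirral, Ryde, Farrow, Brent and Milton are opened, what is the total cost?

Total cost: 661

Each neighborhood is assigned to its cheapest site among the open ones.
{Wirral, Ryde, Farrow, Brent, Milton}: M1→Ryde 4·13=52, M2→Brent 2·24=48, M3→Wirral 7·20=140, M4→Farrow 2·6=12, M5→Ryde 6·18=108, M6→Milton 9·15=135, M7→Milton 2·12=24. Service 519; fixed 142; total 661.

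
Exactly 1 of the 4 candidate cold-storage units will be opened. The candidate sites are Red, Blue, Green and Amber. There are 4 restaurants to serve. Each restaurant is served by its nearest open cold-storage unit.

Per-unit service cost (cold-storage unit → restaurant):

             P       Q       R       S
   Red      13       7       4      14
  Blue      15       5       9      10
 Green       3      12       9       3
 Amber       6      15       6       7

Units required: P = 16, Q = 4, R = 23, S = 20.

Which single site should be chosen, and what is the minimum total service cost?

With exactly 1 open, each restaurant uses its cheapest among the chosen.
{Green}: P→Green 3·16=48, Q→Green 12·4=48, R→Green 9·23=207, S→Green 3·20=60. Service cost 363.
{Amber}: service cost 434
{Red}: service cost 608
Among all 4 size-1 choices, {Green} is lowest.

Choose Green only; total service cost 363.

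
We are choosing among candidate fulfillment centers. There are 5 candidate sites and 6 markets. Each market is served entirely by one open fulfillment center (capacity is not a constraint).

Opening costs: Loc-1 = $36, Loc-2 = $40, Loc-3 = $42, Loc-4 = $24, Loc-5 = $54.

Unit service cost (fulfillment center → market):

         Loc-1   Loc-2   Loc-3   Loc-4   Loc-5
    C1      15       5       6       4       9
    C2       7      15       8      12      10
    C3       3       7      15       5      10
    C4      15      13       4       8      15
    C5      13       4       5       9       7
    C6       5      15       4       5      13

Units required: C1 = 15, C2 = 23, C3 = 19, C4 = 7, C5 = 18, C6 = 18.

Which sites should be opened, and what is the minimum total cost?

For any fixed open set, each market goes to its cheapest open site; total = fixed + service.
{Loc-1, Loc-3, Loc-4}: C1→Loc-4 4·15=60, C2→Loc-1 7·23=161, C3→Loc-1 3·19=57, C4→Loc-3 4·7=28, C5→Loc-3 5·18=90, C6→Loc-3 4·18=72. Service 468; fixed 102; total 570.
{Loc-1, Loc-3}: service 498 + fixed 78 = 576
{Loc-1, Loc-2, Loc-3}: service 465 + fixed 118 = 583
{Loc-1, Loc-2, Loc-3, Loc-4, Loc-5}: C1→Loc-4 4·15=60, C2→Loc-1 7·23=161, C3→Loc-1 3·19=57, C4→Loc-3 4·7=28, C5→Loc-2 4·18=72, C6→Loc-3 4·18=72. Service 450; fixed 196; total 646.
No other subset beats 570.

Open Loc-1, Loc-3 and Loc-4; minimum total cost 570.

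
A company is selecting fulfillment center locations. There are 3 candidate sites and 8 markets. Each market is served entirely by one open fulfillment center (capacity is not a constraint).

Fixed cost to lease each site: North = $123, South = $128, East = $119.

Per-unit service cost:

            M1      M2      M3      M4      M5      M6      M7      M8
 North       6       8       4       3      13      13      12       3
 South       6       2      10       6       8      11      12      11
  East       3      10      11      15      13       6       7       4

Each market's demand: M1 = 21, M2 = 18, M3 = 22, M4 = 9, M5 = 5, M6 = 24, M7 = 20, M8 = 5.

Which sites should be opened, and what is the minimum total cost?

For any fixed open set, each market goes to its cheapest open site; total = fixed + service.
{North, South, East}: M1→East 3·21=63, M2→South 2·18=36, M3→North 4·22=88, M4→North 3·9=27, M5→South 8·5=40, M6→East 6·24=144, M7→East 7·20=140, M8→North 3·5=15. Service 553; fixed 370; total 923.
{North, East}: service 686 + fixed 242 = 928
{South, East}: M1→East 3·21=63, M2→South 2·18=36, M3→South 10·22=220, M4→South 6·9=54, M5→South 8·5=40, M6→East 6·24=144, M7→East 7·20=140, M8→East 4·5=20. Service 717; fixed 247; total 964.
{East}: service 989 + fixed 119 = 1108
(All 7 nonempty subsets were checked; North, South and East is lowest.)

Open North, South and East; minimum total cost 923.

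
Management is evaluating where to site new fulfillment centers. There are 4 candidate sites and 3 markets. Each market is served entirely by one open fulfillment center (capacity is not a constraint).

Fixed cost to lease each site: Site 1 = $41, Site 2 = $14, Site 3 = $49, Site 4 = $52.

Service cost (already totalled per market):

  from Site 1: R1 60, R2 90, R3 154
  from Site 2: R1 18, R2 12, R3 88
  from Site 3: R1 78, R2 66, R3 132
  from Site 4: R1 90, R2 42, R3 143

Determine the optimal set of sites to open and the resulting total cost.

For any fixed open set, each market goes to its cheapest open site; total = fixed + service.
{Site 2}: R1→Site 2 18, R2→Site 2 12, R3→Site 2 88. Service 118; fixed 14; total 132.
{Site 1, Site 2}: service 118 + fixed 55 = 173
{Site 2, Site 3}: service 118 + fixed 63 = 181
{Site 1, Site 2, Site 3, Site 4}: service 118 + fixed 156 = 274
No other subset beats 132.

Open Site 2 only; minimum total cost 132.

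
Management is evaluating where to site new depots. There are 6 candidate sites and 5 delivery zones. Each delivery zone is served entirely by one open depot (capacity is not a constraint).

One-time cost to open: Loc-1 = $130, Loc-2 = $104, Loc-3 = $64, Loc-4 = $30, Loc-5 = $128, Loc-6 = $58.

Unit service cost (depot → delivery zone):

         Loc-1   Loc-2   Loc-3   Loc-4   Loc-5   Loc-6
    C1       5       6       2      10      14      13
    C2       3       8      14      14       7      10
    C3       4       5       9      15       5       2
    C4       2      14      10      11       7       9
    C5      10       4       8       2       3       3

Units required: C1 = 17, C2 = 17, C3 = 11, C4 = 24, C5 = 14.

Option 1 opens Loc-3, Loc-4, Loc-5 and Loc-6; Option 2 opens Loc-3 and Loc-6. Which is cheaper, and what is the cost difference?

Option 1: {Loc-3, Loc-4, Loc-5, Loc-6}: C1→Loc-3 2·17=34, C2→Loc-5 7·17=119, C3→Loc-6 2·11=22, C4→Loc-5 7·24=168, C5→Loc-4 2·14=28. Service 371; fixed 280; total 651.
Option 2: {Loc-3, Loc-6}: C1→Loc-3 2·17=34, C2→Loc-6 10·17=170, C3→Loc-6 2·11=22, C4→Loc-6 9·24=216, C5→Loc-6 3·14=42. Service 484; fixed 122; total 606.
Difference: |651 − 606| = 45.

Option 2 is cheaper by 45.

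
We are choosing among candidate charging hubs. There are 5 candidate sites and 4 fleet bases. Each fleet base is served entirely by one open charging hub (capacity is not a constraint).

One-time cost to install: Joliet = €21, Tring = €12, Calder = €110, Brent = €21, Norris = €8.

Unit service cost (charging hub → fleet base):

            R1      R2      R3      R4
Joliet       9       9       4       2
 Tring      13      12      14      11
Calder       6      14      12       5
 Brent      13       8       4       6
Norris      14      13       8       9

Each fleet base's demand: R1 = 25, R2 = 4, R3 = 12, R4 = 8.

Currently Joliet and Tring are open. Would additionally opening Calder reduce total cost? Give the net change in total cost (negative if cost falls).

Current service cost with {Joliet, Tring}: 325.
Adding Calder: each fleet base re-picks its cheapest; new service cost 250, saving 75.
Extra fixed cost: 110. Net change = 110 − 75 = 35.
(Totals: 358 → 393.)

No — net change +35 (cost rises by 35).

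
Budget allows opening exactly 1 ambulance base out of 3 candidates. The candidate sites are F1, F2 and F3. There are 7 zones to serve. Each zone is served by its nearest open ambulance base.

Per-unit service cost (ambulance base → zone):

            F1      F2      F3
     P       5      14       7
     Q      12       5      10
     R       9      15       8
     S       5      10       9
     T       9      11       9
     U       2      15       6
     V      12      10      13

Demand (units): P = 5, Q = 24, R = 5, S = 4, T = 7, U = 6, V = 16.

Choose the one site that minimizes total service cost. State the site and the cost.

With exactly 1 open, each zone uses its cheapest among the chosen.
{F2}: P→F2 14·5=70, Q→F2 5·24=120, R→F2 15·5=75, S→F2 10·4=40, T→F2 11·7=77, U→F2 15·6=90, V→F2 10·16=160. Service cost 632.
{F1}: service cost 645
{F3}: service cost 658
Among all 3 size-1 choices, {F2} is lowest.

Choose F2 only; total service cost 632.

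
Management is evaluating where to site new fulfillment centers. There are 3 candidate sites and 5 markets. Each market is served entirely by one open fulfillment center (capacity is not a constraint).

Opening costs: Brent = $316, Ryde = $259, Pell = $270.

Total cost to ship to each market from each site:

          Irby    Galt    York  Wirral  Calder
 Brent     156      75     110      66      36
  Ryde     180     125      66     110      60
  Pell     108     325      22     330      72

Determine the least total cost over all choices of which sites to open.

For any fixed open set, each market goes to its cheapest open site; total = fixed + service.
{Brent}: Irby→Brent 156, Galt→Brent 75, York→Brent 110, Wirral→Brent 66, Calder→Brent 36. Service 443; fixed 316; total 759.
{Ryde}: Irby→Ryde 180, Galt→Ryde 125, York→Ryde 66, Wirral→Ryde 110, Calder→Ryde 60. Service 541; fixed 259; total 800.
{Brent, Pell}: Irby→Pell 108, Galt→Brent 75, York→Pell 22, Wirral→Brent 66, Calder→Brent 36. Service 307; fixed 586; total 893.
{Brent, Ryde, Pell}: service 307 + fixed 845 = 1152
No other subset beats 759.

Minimum total cost: 759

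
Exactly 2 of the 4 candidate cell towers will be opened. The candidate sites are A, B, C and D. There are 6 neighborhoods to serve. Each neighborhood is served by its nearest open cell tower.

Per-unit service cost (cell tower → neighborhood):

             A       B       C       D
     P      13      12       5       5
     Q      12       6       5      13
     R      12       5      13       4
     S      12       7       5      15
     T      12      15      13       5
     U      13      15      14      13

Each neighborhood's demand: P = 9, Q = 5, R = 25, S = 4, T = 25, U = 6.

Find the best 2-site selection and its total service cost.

Choose C and D; total service cost 393.

With exactly 2 open, each neighborhood uses its cheapest among the chosen.
{C, D}: P→C 5·9=45, Q→C 5·5=25, R→D 4·25=100, S→C 5·4=20, T→D 5·25=125, U→D 13·6=78. Service cost 393.
{B, D}: service cost 406
{A, D}: service cost 456
Among all 6 size-2 choices, {C, D} is lowest.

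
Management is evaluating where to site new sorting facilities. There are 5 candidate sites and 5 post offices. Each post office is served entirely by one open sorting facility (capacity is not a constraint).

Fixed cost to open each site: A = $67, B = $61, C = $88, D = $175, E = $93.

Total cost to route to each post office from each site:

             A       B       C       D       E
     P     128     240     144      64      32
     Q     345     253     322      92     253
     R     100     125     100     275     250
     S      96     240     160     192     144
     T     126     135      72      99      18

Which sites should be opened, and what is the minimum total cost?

Open A and E; minimum total cost 659.

For any fixed open set, each post office goes to its cheapest open site; total = fixed + service.
{A, E}: P→E 32, Q→E 253, R→A 100, S→A 96, T→E 18. Service 499; fixed 160; total 659.
{A, D, E}: service 338 + fixed 335 = 673
{A, D}: service 451 + fixed 242 = 693
{A, B, C, D, E}: service 338 + fixed 484 = 822
No other subset beats 659.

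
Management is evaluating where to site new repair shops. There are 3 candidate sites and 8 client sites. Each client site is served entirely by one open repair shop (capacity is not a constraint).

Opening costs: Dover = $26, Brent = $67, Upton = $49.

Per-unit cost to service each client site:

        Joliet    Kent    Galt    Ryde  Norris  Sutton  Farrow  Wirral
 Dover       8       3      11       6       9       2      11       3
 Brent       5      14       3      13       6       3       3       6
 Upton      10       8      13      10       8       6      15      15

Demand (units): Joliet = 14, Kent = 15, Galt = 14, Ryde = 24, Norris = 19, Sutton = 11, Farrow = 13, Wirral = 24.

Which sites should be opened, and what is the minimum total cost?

For any fixed open set, each client site goes to its cheapest open site; total = fixed + service.
{Dover, Brent}: Joliet→Brent 5·14=70, Kent→Dover 3·15=45, Galt→Brent 3·14=42, Ryde→Dover 6·24=144, Norris→Brent 6·19=114, Sutton→Dover 2·11=22, Farrow→Brent 3·13=39, Wirral→Dover 3·24=72. Service 548; fixed 93; total 641.
{Dover, Brent, Upton}: service 548 + fixed 142 = 690
{Dover}: service 863 + fixed 26 = 889
No other subset beats 641.

Open Dover and Brent; minimum total cost 641.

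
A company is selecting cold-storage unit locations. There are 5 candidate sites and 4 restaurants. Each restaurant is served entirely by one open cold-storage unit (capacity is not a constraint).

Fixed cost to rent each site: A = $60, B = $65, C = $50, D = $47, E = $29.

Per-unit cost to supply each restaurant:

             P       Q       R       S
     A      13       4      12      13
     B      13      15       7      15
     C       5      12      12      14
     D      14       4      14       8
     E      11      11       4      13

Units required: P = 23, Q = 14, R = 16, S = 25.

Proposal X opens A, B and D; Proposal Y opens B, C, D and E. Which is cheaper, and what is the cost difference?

Proposal Y is cheaper by 213.

Proposal X: {A, B, D}: P→A 13·23=299, Q→A 4·14=56, R→B 7·16=112, S→D 8·25=200. Service 667; fixed 172; total 839.
Proposal Y: {B, C, D, E}: P→C 5·23=115, Q→D 4·14=56, R→E 4·16=64, S→D 8·25=200. Service 435; fixed 191; total 626.
Difference: |839 − 626| = 213.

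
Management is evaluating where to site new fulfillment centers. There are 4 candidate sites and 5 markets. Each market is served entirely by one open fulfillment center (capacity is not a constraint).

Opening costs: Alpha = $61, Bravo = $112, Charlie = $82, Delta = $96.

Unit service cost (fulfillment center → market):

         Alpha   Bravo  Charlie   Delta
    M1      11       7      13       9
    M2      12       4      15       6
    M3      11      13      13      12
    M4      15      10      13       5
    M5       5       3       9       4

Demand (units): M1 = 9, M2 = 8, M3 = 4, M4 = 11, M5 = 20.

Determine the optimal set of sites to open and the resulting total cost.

Open Delta only; minimum total cost 408.

For any fixed open set, each market goes to its cheapest open site; total = fixed + service.
{Delta}: M1→Delta 9·9=81, M2→Delta 6·8=48, M3→Delta 12·4=48, M4→Delta 5·11=55, M5→Delta 4·20=80. Service 312; fixed 96; total 408.
{Bravo}: service 317 + fixed 112 = 429
{Alpha, Delta}: service 308 + fixed 157 = 465
{Alpha, Bravo, Charlie, Delta}: M1→Bravo 7·9=63, M2→Bravo 4·8=32, M3→Alpha 11·4=44, M4→Delta 5·11=55, M5→Bravo 3·20=60. Service 254; fixed 351; total 605.
No other subset beats 408.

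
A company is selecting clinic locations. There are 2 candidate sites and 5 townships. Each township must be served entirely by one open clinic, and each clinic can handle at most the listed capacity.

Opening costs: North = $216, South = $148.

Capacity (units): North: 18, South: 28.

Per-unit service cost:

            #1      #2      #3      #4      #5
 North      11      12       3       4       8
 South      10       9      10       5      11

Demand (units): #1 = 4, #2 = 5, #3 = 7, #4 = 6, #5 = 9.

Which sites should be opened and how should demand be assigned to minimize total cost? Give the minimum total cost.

Open {North, South}: #1→South 10·4=40, #2→South 9·5=45, #3→North 3·7=21, #4→South 5·6=30, #5→North 8·9=72.
Loads: North carries 16/18, South carries 15/28. Service 208; fixed 364; total 572.
Next best feasible plan costs 593.

Minimum total cost: 572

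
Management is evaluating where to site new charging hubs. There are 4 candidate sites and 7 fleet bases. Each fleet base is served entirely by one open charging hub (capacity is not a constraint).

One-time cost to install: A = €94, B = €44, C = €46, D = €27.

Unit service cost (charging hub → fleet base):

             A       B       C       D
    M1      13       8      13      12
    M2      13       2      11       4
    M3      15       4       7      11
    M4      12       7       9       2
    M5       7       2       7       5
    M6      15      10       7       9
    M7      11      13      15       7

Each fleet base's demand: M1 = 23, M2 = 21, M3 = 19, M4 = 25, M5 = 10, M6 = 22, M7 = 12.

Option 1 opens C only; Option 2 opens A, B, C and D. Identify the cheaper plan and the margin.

Option 2 is cheaper by 517.

Option 1: {C}: M1→C 13·23=299, M2→C 11·21=231, M3→C 7·19=133, M4→C 9·25=225, M5→C 7·10=70, M6→C 7·22=154, M7→C 15·12=180. Service 1292; fixed 46; total 1338.
Option 2: {A, B, C, D}: M1→B 8·23=184, M2→B 2·21=42, M3→B 4·19=76, M4→D 2·25=50, M5→B 2·10=20, M6→C 7·22=154, M7→D 7·12=84. Service 610; fixed 211; total 821.
Difference: |1338 − 821| = 517.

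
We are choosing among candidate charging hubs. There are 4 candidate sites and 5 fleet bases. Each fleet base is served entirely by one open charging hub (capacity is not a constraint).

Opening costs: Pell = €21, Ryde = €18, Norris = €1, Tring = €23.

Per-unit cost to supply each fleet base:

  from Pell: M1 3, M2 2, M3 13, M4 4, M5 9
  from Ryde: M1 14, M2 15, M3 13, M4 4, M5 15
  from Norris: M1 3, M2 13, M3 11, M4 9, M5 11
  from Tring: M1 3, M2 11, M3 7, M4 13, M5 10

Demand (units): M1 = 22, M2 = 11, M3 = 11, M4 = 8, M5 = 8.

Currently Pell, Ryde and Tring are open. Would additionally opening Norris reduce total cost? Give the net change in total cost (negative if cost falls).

Current service cost with {Pell, Ryde, Tring}: 269.
Adding Norris: each fleet base re-picks its cheapest; new service cost 269, saving 0.
Extra fixed cost: 1. Net change = 1 − 0 = 1.
(Totals: 331 → 332.)

No — net change +1 (cost rises by 1).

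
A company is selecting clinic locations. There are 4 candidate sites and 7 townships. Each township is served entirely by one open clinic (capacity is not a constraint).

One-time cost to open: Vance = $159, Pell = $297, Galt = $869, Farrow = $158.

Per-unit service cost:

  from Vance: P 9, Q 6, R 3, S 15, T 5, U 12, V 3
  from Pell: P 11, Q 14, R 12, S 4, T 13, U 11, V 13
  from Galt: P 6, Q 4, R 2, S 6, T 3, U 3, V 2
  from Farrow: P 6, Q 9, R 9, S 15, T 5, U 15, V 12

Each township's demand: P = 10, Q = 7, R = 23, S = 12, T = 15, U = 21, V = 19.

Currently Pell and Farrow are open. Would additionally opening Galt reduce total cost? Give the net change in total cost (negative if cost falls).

Current service cost with {Pell, Farrow}: 912.
Adding Galt: each township re-picks its cheapest; new service cost 328, saving 584.
Extra fixed cost: 869. Net change = 869 − 584 = 285.
(Totals: 1367 → 1652.)

No — net change +285 (cost rises by 285).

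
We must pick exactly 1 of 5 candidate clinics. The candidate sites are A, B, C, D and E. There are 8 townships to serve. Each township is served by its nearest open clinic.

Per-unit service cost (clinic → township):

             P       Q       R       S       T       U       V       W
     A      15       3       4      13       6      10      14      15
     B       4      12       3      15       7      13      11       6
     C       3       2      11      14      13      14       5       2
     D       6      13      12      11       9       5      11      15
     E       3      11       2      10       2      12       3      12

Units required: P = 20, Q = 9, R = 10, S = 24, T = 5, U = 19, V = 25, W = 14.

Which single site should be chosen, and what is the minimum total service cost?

With exactly 1 open, each township uses its cheapest among the chosen.
{E}: P→E 3·20=60, Q→E 11·9=99, R→E 2·10=20, S→E 10·24=240, T→E 2·5=10, U→E 12·19=228, V→E 3·25=75, W→E 12·14=168. Service cost 900.
{C}: service cost 1008
{B}: service cost 1219
Among all 5 size-1 choices, {E} is lowest.

Choose E only; total service cost 900.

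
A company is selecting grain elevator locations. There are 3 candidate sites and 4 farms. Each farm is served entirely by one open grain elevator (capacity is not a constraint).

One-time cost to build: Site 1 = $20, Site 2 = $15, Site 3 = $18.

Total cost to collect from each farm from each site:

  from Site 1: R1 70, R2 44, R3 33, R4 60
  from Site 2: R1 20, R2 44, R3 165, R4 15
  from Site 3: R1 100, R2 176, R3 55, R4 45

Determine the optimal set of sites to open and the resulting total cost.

For any fixed open set, each farm goes to its cheapest open site; total = fixed + service.
{Site 1, Site 2}: R1→Site 2 20, R2→Site 1 44, R3→Site 1 33, R4→Site 2 15. Service 112; fixed 35; total 147.
{Site 1, Site 2, Site 3}: service 112 + fixed 53 = 165
{Site 2, Site 3}: service 134 + fixed 33 = 167
{Site 2}: R1→Site 2 20, R2→Site 2 44, R3→Site 2 165, R4→Site 2 15. Service 244; fixed 15; total 259.
No other subset beats 147.

Open Site 1 and Site 2; minimum total cost 147.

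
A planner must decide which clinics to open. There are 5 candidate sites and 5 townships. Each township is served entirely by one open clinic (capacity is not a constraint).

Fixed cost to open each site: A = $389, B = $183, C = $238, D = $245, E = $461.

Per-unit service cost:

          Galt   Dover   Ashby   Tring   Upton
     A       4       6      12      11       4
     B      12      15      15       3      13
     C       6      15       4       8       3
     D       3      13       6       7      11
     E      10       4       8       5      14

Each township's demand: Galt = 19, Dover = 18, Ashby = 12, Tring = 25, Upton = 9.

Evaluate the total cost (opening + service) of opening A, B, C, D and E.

Each township is assigned to its cheapest site among the open ones.
{A, B, C, D, E}: Galt→D 3·19=57, Dover→E 4·18=72, Ashby→C 4·12=48, Tring→B 3·25=75, Upton→C 3·9=27. Service 279; fixed 1516; total 1795.

Total cost: 1795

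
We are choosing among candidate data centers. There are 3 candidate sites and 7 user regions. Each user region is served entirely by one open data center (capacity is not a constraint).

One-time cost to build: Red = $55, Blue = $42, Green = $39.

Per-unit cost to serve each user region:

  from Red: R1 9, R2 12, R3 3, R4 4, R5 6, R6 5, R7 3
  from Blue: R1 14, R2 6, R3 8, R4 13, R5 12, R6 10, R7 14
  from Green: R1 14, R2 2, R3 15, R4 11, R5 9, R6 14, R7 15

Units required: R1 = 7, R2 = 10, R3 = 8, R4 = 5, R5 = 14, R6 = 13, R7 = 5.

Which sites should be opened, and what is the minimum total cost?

Open Red and Green; minimum total cost 385.

For any fixed open set, each user region goes to its cheapest open site; total = fixed + service.
{Red, Green}: R1→Red 9·7=63, R2→Green 2·10=20, R3→Red 3·8=24, R4→Red 4·5=20, R5→Red 6·14=84, R6→Red 5·13=65, R7→Red 3·5=15. Service 291; fixed 94; total 385.
{Red, Blue, Green}: R1→Red 9·7=63, R2→Green 2·10=20, R3→Red 3·8=24, R4→Red 4·5=20, R5→Red 6·14=84, R6→Red 5·13=65, R7→Red 3·5=15. Service 291; fixed 136; total 427.
{Red, Blue}: R1→Red 9·7=63, R2→Blue 6·10=60, R3→Red 3·8=24, R4→Red 4·5=20, R5→Red 6·14=84, R6→Red 5·13=65, R7→Red 3·5=15. Service 331; fixed 97; total 428.
{Green}: service 676 + fixed 39 = 715
No other subset beats 385.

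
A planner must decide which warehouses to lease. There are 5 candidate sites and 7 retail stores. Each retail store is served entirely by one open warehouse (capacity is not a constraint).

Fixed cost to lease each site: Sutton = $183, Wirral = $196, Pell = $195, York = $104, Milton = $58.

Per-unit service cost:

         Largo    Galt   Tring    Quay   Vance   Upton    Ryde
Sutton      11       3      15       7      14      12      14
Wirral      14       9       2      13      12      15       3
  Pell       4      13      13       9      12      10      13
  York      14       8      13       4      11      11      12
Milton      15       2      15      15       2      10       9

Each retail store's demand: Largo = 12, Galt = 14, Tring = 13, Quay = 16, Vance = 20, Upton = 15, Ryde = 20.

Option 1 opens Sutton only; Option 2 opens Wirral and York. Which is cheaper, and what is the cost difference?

Option 2 is cheaper by 289.

Option 1: {Sutton}: Largo→Sutton 11·12=132, Galt→Sutton 3·14=42, Tring→Sutton 15·13=195, Quay→Sutton 7·16=112, Vance→Sutton 14·20=280, Upton→Sutton 12·15=180, Ryde→Sutton 14·20=280. Service 1221; fixed 183; total 1404.
Option 2: {Wirral, York}: Largo→Wirral 14·12=168, Galt→York 8·14=112, Tring→Wirral 2·13=26, Quay→York 4·16=64, Vance→York 11·20=220, Upton→York 11·15=165, Ryde→Wirral 3·20=60. Service 815; fixed 300; total 1115.
Difference: |1404 − 1115| = 289.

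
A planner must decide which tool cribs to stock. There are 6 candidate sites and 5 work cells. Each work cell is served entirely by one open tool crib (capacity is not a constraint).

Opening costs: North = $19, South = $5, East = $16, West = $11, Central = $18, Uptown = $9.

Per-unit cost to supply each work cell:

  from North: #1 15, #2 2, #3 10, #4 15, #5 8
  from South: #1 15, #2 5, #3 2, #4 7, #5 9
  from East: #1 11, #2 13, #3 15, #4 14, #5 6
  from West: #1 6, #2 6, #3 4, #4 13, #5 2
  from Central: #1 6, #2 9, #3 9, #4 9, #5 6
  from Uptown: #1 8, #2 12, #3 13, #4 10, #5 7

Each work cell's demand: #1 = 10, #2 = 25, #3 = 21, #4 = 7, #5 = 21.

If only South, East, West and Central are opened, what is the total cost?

Total cost: 368

Each work cell is assigned to its cheapest site among the open ones.
{South, East, West, Central}: #1→West 6·10=60, #2→South 5·25=125, #3→South 2·21=42, #4→South 7·7=49, #5→West 2·21=42. Service 318; fixed 50; total 368.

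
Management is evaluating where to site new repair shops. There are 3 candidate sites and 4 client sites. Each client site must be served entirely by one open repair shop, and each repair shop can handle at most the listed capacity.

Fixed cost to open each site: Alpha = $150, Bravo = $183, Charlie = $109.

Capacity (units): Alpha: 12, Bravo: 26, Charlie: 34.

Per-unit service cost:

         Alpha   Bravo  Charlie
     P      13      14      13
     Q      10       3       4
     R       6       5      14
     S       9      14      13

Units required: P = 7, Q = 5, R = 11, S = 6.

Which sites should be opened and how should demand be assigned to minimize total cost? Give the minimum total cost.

Open {Charlie}: P→Charlie 13·7=91, Q→Charlie 4·5=20, R→Charlie 14·11=154, S→Charlie 13·6=78.
Loads: Charlie carries 29/34. Service 343; fixed 109; total 452.
Next best feasible plan costs 514.

Minimum total cost: 452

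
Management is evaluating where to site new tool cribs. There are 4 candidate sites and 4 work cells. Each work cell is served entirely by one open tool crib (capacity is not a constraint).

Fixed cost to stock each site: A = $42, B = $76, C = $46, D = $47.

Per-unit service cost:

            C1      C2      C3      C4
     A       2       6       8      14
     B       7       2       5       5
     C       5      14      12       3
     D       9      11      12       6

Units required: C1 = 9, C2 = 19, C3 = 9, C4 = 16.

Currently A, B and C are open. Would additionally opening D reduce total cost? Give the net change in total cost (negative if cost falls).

Current service cost with {A, B, C}: 149.
Adding D: each work cell re-picks its cheapest; new service cost 149, saving 0.
Extra fixed cost: 47. Net change = 47 − 0 = 47.
(Totals: 313 → 360.)

No — net change +47 (cost rises by 47).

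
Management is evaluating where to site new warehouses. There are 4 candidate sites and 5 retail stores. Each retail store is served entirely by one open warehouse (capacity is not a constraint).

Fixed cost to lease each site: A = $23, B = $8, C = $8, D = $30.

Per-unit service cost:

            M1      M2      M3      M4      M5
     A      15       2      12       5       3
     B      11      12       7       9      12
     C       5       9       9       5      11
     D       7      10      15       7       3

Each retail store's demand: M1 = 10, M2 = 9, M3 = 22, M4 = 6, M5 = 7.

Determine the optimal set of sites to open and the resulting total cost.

Open A, B and C; minimum total cost 312.

For any fixed open set, each retail store goes to its cheapest open site; total = fixed + service.
{A, B, C}: M1→C 5·10=50, M2→A 2·9=18, M3→B 7·22=154, M4→A 5·6=30, M5→A 3·7=21. Service 273; fixed 39; total 312.
{A, B, C, D}: service 273 + fixed 69 = 342
{A, C}: M1→C 5·10=50, M2→A 2·9=18, M3→C 9·22=198, M4→A 5·6=30, M5→A 3·7=21. Service 317; fixed 31; total 348.
{B}: M1→B 11·10=110, M2→B 12·9=108, M3→B 7·22=154, M4→B 9·6=54, M5→B 12·7=84. Service 510; fixed 8; total 518.
No other subset beats 312.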